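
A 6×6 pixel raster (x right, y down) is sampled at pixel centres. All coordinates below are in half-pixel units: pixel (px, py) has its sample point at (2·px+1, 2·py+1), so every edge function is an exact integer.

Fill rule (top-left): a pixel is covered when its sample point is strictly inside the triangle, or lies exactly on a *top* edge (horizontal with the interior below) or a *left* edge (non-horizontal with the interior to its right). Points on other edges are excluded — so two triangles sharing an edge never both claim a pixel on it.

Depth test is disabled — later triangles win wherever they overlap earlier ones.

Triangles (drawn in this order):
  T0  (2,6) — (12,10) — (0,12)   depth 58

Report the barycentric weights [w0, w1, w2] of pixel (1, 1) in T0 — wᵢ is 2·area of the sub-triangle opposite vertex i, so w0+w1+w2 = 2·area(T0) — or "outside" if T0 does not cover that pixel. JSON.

T0:
  2·area = 68
  edge (2, 6)→(12, 10): d=(10,4) right/bottom  bias=-1
  edge (12, 10)→(0, 12): d=(-12,2) right/bottom  bias=-1
  edge (0, 12)→(2, 6): d=(2,-6) top-left  bias=+0
    (1,1)@(3, 3): e=[-34,102,0] → .  [on edge]
    (1,3)@(3, 7): e=[6,54,8] → X
    (2,3)@(5, 7): e=[-2,50,20] → .
    (0,4)@(1, 9): e=[34,34,0] → X  [on edge]
    (2,4)@(5, 9): e=[18,26,24] → X
    (3,4)@(7, 9): e=[10,22,36] → X
    (4,4)@(9, 9): e=[2,18,48] → X
    (5,4)@(11, 9): e=[-6,14,60] → .
    (0,5)@(1, 11): e=[54,10,4] → X
    (3,5)@(7, 11): e=[30,-2,40] → .
    (4,5)@(9, 11): e=[22,-6,52] → .
  covered (9 px):
    . . . . . .
    . . . . . .
    . . . . . .
    . X . . . .
    X X X X X .
    X X X . . .

Result: "outside"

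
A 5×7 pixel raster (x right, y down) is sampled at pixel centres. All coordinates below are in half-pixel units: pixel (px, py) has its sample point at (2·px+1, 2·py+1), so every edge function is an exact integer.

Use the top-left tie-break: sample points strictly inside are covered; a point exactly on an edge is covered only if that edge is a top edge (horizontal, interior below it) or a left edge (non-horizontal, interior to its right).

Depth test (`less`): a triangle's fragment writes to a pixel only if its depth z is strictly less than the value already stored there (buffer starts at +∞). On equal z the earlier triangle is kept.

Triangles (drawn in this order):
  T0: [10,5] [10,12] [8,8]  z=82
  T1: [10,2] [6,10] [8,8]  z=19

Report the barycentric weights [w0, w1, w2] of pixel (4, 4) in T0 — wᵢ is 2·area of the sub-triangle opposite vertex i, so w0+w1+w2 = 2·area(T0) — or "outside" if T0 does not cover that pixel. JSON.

T0:
  2·area = 14
  edge (10, 5)→(10, 12): d=(0,7) right/bottom  bias=-1
  edge (10, 12)→(8, 8): d=(-2,-4) top-left  bias=+0
  edge (8, 8)→(10, 5): d=(2,-3) top-left  bias=+0
    (4,3)@(9, 7): e=[7,6,1] → █
    (4,4)@(9, 9): e=[7,2,5] → █
    (4,5)@(9, 11): e=[7,-2,9] → ·
  covered (2 px):
    · · · · ·
    · · · · ·
    · · · · ·
    · · · · █
    · · · · █
    · · · · ·
    · · · · ·
T1:
  2·area = 8  (B↔C swapped to make it positive)
  edge (10, 2)→(8, 8): d=(-2,6) right/bottom  bias=-1
  edge (8, 8)→(6, 10): d=(-2,2) right/bottom  bias=-1
  edge (6, 10)→(10, 2): d=(4,-8) top-left  bias=+0
    (4,2)@(9, 5): e=[0,4,4] → ·  [on edge]
    (4,3)@(9, 7): e=[-4,0,12] → ·  [on edge]
    (3,4)@(7, 9): e=[4,0,4] → ·  [on edge]
    (2,5)@(5, 11): e=[12,0,-4] → ·  [on edge]
    (3,5)@(7, 11): e=[0,-4,12] → ·  [on edge]
    (1,6)@(3, 13): e=[20,0,-12] → ·  [on edge]
  covered (0 px):
    · · · · ·
    · · · · ·
    · · · · ·
    · · · · ·
    · · · · ·
    · · · · ·
    · · · · ·

Final: [2,5,7]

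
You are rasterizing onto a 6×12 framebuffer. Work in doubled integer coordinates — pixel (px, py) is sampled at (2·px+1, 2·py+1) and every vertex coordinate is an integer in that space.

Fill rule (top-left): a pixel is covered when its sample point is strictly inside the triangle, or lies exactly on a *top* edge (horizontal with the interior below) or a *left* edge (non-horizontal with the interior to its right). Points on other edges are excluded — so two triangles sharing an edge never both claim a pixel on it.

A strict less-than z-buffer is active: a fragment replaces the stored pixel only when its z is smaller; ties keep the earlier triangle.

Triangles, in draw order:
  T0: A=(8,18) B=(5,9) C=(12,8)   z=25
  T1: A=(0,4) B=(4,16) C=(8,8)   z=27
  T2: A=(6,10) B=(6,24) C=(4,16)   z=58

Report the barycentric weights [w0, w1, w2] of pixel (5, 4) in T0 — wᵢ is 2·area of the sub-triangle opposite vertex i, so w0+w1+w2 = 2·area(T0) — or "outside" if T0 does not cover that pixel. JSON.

T0:
  2·area = 66
  edge (8, 18)→(5, 9): d=(-3,-9) top-left  bias=+0
  edge (5, 9)→(12, 8): d=(7,-1) top-left  bias=+0
  edge (12, 8)→(8, 18): d=(-4,10) right/bottom  bias=-1
    (1,1)@(3, 3): e=[0,-44,110] → .  [on edge]
    (2,4)@(5, 9): e=[0,0,66] → X  [on edge]
    (3,4)@(7, 9): e=[18,2,46] → X
    (4,4)@(9, 9): e=[36,4,26] → X
    (5,4)@(11, 9): e=[54,6,6] → X
    (2,5)@(5, 11): e=[-6,14,58] → .
    (3,5)@(7, 11): e=[12,16,38] → X
    (5,5)@(11, 11): e=[48,20,-2] → .
    (3,6)@(7, 13): e=[6,30,30] → X
    (5,6)@(11, 13): e=[42,34,-10] → .
    (3,7)@(7, 15): e=[0,44,22] → X  [on edge]
    (5,7)@(11, 15): e=[36,48,-18] → .
    (4,10)@(9, 21): e=[0,88,-22] → .  [on edge]
  covered (10 px):
    . . . . . .
    . . . . . .
    . . . . . .
    . . . . . .
    . . X X X X
    . . . X X .
    . . . X X .
    . . . X X .
    . . . . . .
    . . . . . .
    . . . . . .
    . . . . . .
T1:
  2·area = 80  (B↔C swapped to make it positive)
  edge (0, 4)→(8, 8): d=(8,4) right/bottom  bias=-1
  edge (8, 8)→(4, 16): d=(-4,8) right/bottom  bias=-1
  edge (4, 16)→(0, 4): d=(-4,-12) top-left  bias=+0
    (0,2)@(1, 5): e=[4,68,8] → X
    (1,2)@(3, 5): e=[-4,52,32] → .
    (0,3)@(1, 7): e=[20,60,0] → X  [on edge]
    (1,3)@(3, 7): e=[12,44,24] → X
    (2,3)@(5, 7): e=[4,28,48] → X
    (3,3)@(7, 7): e=[-4,12,72] → .
    (0,4)@(1, 9): e=[36,52,-8] → .
    (1,4)@(3, 9): e=[28,36,16] → X
    (3,4)@(7, 9): e=[12,4,64] → X
    (4,4)@(9, 9): e=[4,-12,88] → .
    (1,5)@(3, 11): e=[44,28,8] → X
    (3,5)@(7, 11): e=[28,-4,56] → .
    (1,6)@(3, 13): e=[60,20,0] → X  [on edge]
    (2,9)@(5, 19): e=[100,-20,0] → .  [on edge]
  covered (11 px):
    . . . . . .
    . . . . . .
    X . . . . .
    X X X . . .
    . X X X . .
    . X X . . .
    . X X . . .
    . . . . . .
    . . . . . .
    . . . . . .
    . . . . . .
    . . . . . .
T2:
  2·area = 28
  edge (6, 10)→(6, 24): d=(0,14) right/bottom  bias=-1
  edge (6, 24)→(4, 16): d=(-2,-8) top-left  bias=+0
  edge (4, 16)→(6, 10): d=(2,-6) top-left  bias=+0
    (4,0)@(9, 1): e=[-42,70,0] → .  [on edge]
    (3,3)@(7, 7): e=[-14,42,0] → .  [on edge]
    (2,6)@(5, 13): e=[14,14,0] → X  [on edge]
    (3,6)@(7, 13): e=[-14,30,12] → .
    (2,7)@(5, 15): e=[14,10,4] → X
    (3,7)@(7, 15): e=[-14,26,16] → .
    (2,8)@(5, 17): e=[14,6,8] → X
    (3,8)@(7, 17): e=[-14,22,20] → .
    (1,9)@(3, 19): e=[42,-14,0] → .  [on edge]
    (2,9)@(5, 19): e=[14,2,12] → X
    (3,9)@(7, 19): e=[-14,18,24] → .
    (2,10)@(5, 21): e=[14,-2,16] → .
  covered (4 px):
    . . . . . .
    . . . . . .
    . . . . . .
    . . . . . .
    . . . . . .
    . . . . . .
    . . X . . .
    . . X . . .
    . . X . . .
    . . X . . .
    . . . . . .
    . . . . . .

Answer: [6,6,54]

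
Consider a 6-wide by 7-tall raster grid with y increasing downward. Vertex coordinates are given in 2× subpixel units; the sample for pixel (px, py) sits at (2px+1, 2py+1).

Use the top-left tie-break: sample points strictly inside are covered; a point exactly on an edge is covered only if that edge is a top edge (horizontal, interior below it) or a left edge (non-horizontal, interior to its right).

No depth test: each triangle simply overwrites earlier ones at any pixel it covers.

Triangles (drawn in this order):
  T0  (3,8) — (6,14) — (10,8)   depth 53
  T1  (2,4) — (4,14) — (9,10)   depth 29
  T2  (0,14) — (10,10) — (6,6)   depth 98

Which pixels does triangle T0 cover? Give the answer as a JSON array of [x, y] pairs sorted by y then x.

T0:
  2·area = 42  (B↔C swapped to make it positive)
  edge (3, 8)→(10, 8): d=(7,0) top-left  bias=+0
  edge (10, 8)→(6, 14): d=(-4,6) right/bottom  bias=-1
  edge (6, 14)→(3, 8): d=(-3,-6) top-left  bias=+0
    (2,4)@(5, 9): e=[7,26,9] → X
    (3,4)@(7, 9): e=[7,14,21] → X
    (4,4)@(9, 9): e=[7,2,33] → X
    (5,4)@(11, 9): e=[7,-10,45] → .
    (2,5)@(5, 11): e=[21,18,3] → X
    (4,5)@(9, 11): e=[21,-6,27] → .
    (2,6)@(5, 13): e=[35,10,-3] → .
    (3,6)@(7, 13): e=[35,-2,9] → .
  covered (5 px):
    . . . . . .
    . . . . . .
    . . . . . .
    . . . . . .
    . . X X X .
    . . X X . .
    . . . . . .
T1:
  2·area = 58  (B↔C swapped to make it positive)
  edge (2, 4)→(9, 10): d=(7,6) right/bottom  bias=-1
  edge (9, 10)→(4, 14): d=(-5,4) right/bottom  bias=-1
  edge (4, 14)→(2, 4): d=(-2,-10) top-left  bias=+0
    (1,2)@(3, 5): e=[1,49,8] → X
    (2,2)@(5, 5): e=[-11,41,28] → .
    (1,3)@(3, 7): e=[15,39,4] → X
    (2,3)@(5, 7): e=[3,31,24] → X
    (3,3)@(7, 7): e=[-9,23,44] → .
    (1,4)@(3, 9): e=[29,29,0] → X  [on edge]
    (3,4)@(7, 9): e=[5,13,40] → X
    (4,4)@(9, 9): e=[-7,5,60] → .
    (1,5)@(3, 11): e=[43,19,-4] → .
    (2,5)@(5, 11): e=[31,11,16] → X
    (4,5)@(9, 11): e=[7,-5,56] → .
    (2,6)@(5, 13): e=[45,1,12] → X
  covered (9 px):
    . . . . . .
    . . . . . .
    . X . . . .
    . X X . . .
    . X X X . .
    . . X X . .
    . . X . . .
T2:
  2·area = 56  (B↔C swapped to make it positive)
  edge (0, 14)→(6, 6): d=(6,-8) top-left  bias=+0
  edge (6, 6)→(10, 10): d=(4,4) right/bottom  bias=-1
  edge (10, 10)→(0, 14): d=(-10,4) right/bottom  bias=-1
    (0,0)@(1, 1): e=[-70,0,126] → .  [on edge]
    (1,1)@(3, 3): e=[-42,0,98] → .  [on edge]
    (2,2)@(5, 5): e=[-14,0,70] → .  [on edge]
    (3,3)@(7, 7): e=[14,0,42] → .  [on edge]
    (2,4)@(5, 9): e=[10,16,30] → X
    (3,4)@(7, 9): e=[26,8,22] → X
    (4,4)@(9, 9): e=[42,0,14] → .  [on edge]
    (1,5)@(3, 11): e=[6,32,18] → X
    (4,5)@(9, 11): e=[54,8,-6] → .
    (5,5)@(11, 11): e=[70,0,-14] → .  [on edge]
    (0,6)@(1, 13): e=[2,48,6] → X
    (1,6)@(3, 13): e=[18,40,-2] → .
  covered (6 px):
    . . . . . .
    . . . . . .
    . . . . . .
    . . . . . .
    . . X X . .
    . X X X . .
    X . . . . .

Final: [[2,4],[3,4],[4,4],[2,5],[3,5]]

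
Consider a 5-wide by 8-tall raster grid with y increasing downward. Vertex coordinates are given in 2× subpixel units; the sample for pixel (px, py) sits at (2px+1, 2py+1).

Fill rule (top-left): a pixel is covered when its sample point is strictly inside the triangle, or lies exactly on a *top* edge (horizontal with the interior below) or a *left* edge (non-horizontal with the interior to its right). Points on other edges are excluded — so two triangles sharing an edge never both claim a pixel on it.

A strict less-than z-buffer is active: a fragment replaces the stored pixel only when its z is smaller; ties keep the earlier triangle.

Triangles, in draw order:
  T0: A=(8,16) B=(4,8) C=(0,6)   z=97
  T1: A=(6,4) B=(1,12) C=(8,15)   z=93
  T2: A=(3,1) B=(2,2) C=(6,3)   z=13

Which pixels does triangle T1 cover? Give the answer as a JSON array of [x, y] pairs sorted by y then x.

T0:
  2·area = 24  (B↔C swapped to make it positive)
  edge (8, 16)→(0, 6): d=(-8,-10) top-left  bias=+0
  edge (0, 6)→(4, 8): d=(4,2) right/bottom  bias=-1
  edge (4, 8)→(8, 16): d=(4,8) right/bottom  bias=-1
    (0,3)@(1, 7): e=[2,2,20] → #
    (1,3)@(3, 7): e=[22,-2,4] → ·
    (0,4)@(1, 9): e=[-14,10,28] → ·
    (1,4)@(3, 9): e=[6,6,12] → #
    (2,4)@(5, 9): e=[26,2,-4] → ·
    (1,5)@(3, 11): e=[-10,14,20] → ·
    (2,5)@(5, 11): e=[10,10,4] → #
    (3,5)@(7, 11): e=[30,6,-12] → ·
    (2,6)@(5, 13): e=[-6,18,12] → ·
  covered (3 px):
    · · · · ·
    · · · · ·
    · · · · ·
    # · · · ·
    · # · · ·
    · · # · ·
    · · · · ·
    · · · · ·
T1:
  2·area = 71  (B↔C swapped to make it positive)
  edge (6, 4)→(8, 15): d=(2,11) right/bottom  bias=-1
  edge (8, 15)→(1, 12): d=(-7,-3) top-left  bias=+0
  edge (1, 12)→(6, 4): d=(5,-8) top-left  bias=+0
    (2,3)@(5, 7): e=[17,47,7] → #
    (3,3)@(7, 7): e=[-5,53,23] → ·
    (1,4)@(3, 9): e=[43,27,1] → #
    (3,4)@(7, 9): e=[-1,39,33] → ·
    (1,5)@(3, 11): e=[47,13,11] → #
    (3,5)@(7, 11): e=[3,25,43] → #
    (4,5)@(9, 11): e=[-19,31,59] → ·
    (1,6)@(3, 13): e=[51,-1,21] → ·
    (2,6)@(5, 13): e=[29,5,37] → #
    (4,6)@(9, 13): e=[-15,17,69] → ·
    (2,7)@(5, 15): e=[33,-9,47] → ·
    (3,7)@(7, 15): e=[11,-3,63] → ·
  covered (8 px):
    · · · · ·
    · · · · ·
    · · · · ·
    · · # · ·
    · # # · ·
    · # # # ·
    · · # # ·
    · · · · ·
T2:
  2·area = 5  (B↔C swapped to make it positive)
  edge (3, 1)→(6, 3): d=(3,2) right/bottom  bias=-1
  edge (6, 3)→(2, 2): d=(-4,-1) top-left  bias=+0
  edge (2, 2)→(3, 1): d=(1,-1) top-left  bias=+0
    (1,0)@(3, 1): e=[0,5,0] → ·  [on edge]
    (0,1)@(1, 3): e=[10,-5,0] → ·  [on edge]
    (4,2)@(9, 5): e=[0,-5,10] → ·  [on edge]
  covered (0 px):
    · · · · ·
    · · · · ·
    · · · · ·
    · · · · ·
    · · · · ·
    · · · · ·
    · · · · ·
    · · · · ·

Answer: [[2,3],[1,4],[2,4],[1,5],[2,5],[3,5],[2,6],[3,6]]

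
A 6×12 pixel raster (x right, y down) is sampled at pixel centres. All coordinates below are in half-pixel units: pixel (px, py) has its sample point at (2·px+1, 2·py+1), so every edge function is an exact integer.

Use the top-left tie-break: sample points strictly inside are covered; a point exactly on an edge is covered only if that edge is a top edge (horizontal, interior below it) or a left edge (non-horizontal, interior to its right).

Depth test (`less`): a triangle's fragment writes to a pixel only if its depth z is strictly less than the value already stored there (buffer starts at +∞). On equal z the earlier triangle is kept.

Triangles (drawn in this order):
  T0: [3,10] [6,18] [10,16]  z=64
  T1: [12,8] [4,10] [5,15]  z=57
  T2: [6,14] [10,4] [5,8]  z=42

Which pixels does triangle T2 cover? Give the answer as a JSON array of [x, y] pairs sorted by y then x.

T0:
  2·area = 38  (B↔C swapped to make it positive)
  edge (3, 10)→(10, 16): d=(7,6) right/bottom  bias=-1
  edge (10, 16)→(6, 18): d=(-4,2) right/bottom  bias=-1
  edge (6, 18)→(3, 10): d=(-3,-8) top-left  bias=+0
    (2,6)@(5, 13): e=[9,22,7] → █
    (3,6)@(7, 13): e=[-3,18,23] → ·
    (2,7)@(5, 15): e=[23,14,1] → █
    (3,7)@(7, 15): e=[11,10,17] → █
    (4,7)@(9, 15): e=[-1,6,33] → ·
    (2,8)@(5, 17): e=[37,6,-5] → ·
    (3,8)@(7, 17): e=[25,2,11] → █
    (4,8)@(9, 17): e=[13,-2,27] → ·
    (3,9)@(7, 19): e=[39,-6,5] → ·
  covered (4 px):
    · · · · · ·
    · · · · · ·
    · · · · · ·
    · · · · · ·
    · · · · · ·
    · · · · · ·
    · · █ · · ·
    · · █ █ · ·
    · · · █ · ·
    · · · · · ·
    · · · · · ·
    · · · · · ·
T1:
  2·area = 42  (B↔C swapped to make it positive)
  edge (12, 8)→(5, 15): d=(-7,7) right/bottom  bias=-1
  edge (5, 15)→(4, 10): d=(-1,-5) top-left  bias=+0
  edge (4, 10)→(12, 8): d=(8,-2) top-left  bias=+0
    (1,2)@(3, 5): e=[84,0,-42] → ·  [on edge]
    (4,4)@(9, 9): e=[14,26,2] → █
    (5,4)@(11, 9): e=[0,36,6] → ·  [on edge]
    (2,5)@(5, 11): e=[28,4,10] → █
    (3,5)@(7, 11): e=[14,14,14] → █
    (4,5)@(9, 11): e=[0,24,18] → ·  [on edge]
    (2,6)@(5, 13): e=[14,2,26] → █
    (3,6)@(7, 13): e=[0,12,30] → ·  [on edge]
    (2,7)@(5, 15): e=[0,0,42] → ·  [on edge]
    (1,8)@(3, 17): e=[0,-12,54] → ·  [on edge]
    (0,9)@(1, 19): e=[0,-24,66] → ·  [on edge]
  covered (4 px):
    · · · · · ·
    · · · · · ·
    · · · · · ·
    · · · · · ·
    · · · · █ ·
    · · █ █ · ·
    · · █ · · ·
    · · · · · ·
    · · · · · ·
    · · · · · ·
    · · · · · ·
    · · · · · ·
T2:
  2·area = 34  (B↔C swapped to make it positive)
  edge (6, 14)→(5, 8): d=(-1,-6) top-left  bias=+0
  edge (5, 8)→(10, 4): d=(5,-4) top-left  bias=+0
  edge (10, 4)→(6, 14): d=(-4,10) right/bottom  bias=-1
    (4,2)@(9, 5): e=[27,1,6] → █
    (5,2)@(11, 5): e=[39,9,-14] → ·
    (3,3)@(7, 7): e=[13,3,18] → █
    (4,3)@(9, 7): e=[25,11,-2] → ·
    (3,4)@(7, 9): e=[11,13,10] → █
    (4,4)@(9, 9): e=[23,21,-10] → ·
    (3,5)@(7, 11): e=[9,23,2] → █
    (4,5)@(9, 11): e=[21,31,-18] → ·
    (3,6)@(7, 13): e=[7,33,-6] → ·
  covered (4 px):
    · · · · · ·
    · · · · · ·
    · · · · █ ·
    · · · █ · ·
    · · · █ · ·
    · · · █ · ·
    · · · · · ·
    · · · · · ·
    · · · · · ·
    · · · · · ·
    · · · · · ·
    · · · · · ·

Result: [[4,2],[3,3],[3,4],[3,5]]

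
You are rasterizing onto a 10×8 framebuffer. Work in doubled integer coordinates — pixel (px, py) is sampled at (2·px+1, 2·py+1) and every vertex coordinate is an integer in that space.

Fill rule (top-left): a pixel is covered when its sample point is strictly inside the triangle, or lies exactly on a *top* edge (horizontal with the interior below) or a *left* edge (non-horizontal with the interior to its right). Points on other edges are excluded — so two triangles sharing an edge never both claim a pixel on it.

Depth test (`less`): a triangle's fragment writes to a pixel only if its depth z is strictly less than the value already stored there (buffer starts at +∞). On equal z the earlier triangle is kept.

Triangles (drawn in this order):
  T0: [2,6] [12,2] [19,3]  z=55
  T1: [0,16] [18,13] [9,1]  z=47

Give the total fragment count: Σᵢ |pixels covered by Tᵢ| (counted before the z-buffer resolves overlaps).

T0:
  2·area = 38
  edge (2, 6)→(12, 2): d=(10,-4) top-left  bias=+0
  edge (12, 2)→(19, 3): d=(7,1) right/bottom  bias=-1
  edge (19, 3)→(2, 6): d=(-17,3) right/bottom  bias=-1
    (2,0)@(5, 1): e=[-38,0,76] → ·  [on edge]
    (5,1)@(11, 3): e=[6,8,24] → #
    (6,1)@(13, 3): e=[14,6,18] → #
    (7,1)@(15, 3): e=[22,4,12] → #
    (8,1)@(17, 3): e=[30,2,6] → #
    (9,1)@(19, 3): e=[38,0,0] → ·  [on edge]
    (2,2)@(5, 5): e=[2,28,8] → #
    (3,2)@(7, 5): e=[10,26,2] → #
    (4,2)@(9, 5): e=[18,24,-4] → ·
    (5,2)@(11, 5): e=[26,22,-10] → ·
    (6,2)@(13, 5): e=[34,20,-16] → ·
    (7,2)@(15, 5): e=[42,18,-22] → ·
  covered (6 px):
    · · · · · · · · · ·
    · · · · · # # # # ·
    · · # # · · · · · ·
    · · · · · · · · · ·
    · · · · · · · · · ·
    · · · · · · · · · ·
    · · · · · · · · · ·
    · · · · · · · · · ·
T1:
  2·area = 243  (B↔C swapped to make it positive)
  edge (0, 16)→(9, 1): d=(9,-15) top-left  bias=+0
  edge (9, 1)→(18, 13): d=(9,12) right/bottom  bias=-1
  edge (18, 13)→(0, 16): d=(-18,3) right/bottom  bias=-1
    (4,0)@(9, 1): e=[0,0,243] → ·  [on edge]
    (4,1)@(9, 3): e=[18,18,207] → #
    (5,1)@(11, 3): e=[48,-6,201] → ·
    (3,2)@(7, 5): e=[6,60,177] → #
    (5,2)@(11, 5): e=[66,12,165] → #
    (6,2)@(13, 5): e=[96,-12,159] → ·
    (3,3)@(7, 7): e=[24,78,141] → #
    (6,3)@(13, 7): e=[114,6,123] → #
    (7,3)@(15, 7): e=[144,-18,117] → ·
    (2,4)@(5, 9): e=[12,120,111] → #
    (7,4)@(15, 9): e=[162,0,81] → ·  [on edge]
    (1,5)@(3, 11): e=[0,162,81] → #  [on edge]
  covered (31 px):
    · · · · · · · · · ·
    · · · · # · · · · ·
    · · · # # # · · · ·
    · · · # # # # · · ·
    · · # # # # # · · ·
    · # # # # # # # · ·
    · # # # # # # # # ·
    # # # · · · · · · ·

Result: 37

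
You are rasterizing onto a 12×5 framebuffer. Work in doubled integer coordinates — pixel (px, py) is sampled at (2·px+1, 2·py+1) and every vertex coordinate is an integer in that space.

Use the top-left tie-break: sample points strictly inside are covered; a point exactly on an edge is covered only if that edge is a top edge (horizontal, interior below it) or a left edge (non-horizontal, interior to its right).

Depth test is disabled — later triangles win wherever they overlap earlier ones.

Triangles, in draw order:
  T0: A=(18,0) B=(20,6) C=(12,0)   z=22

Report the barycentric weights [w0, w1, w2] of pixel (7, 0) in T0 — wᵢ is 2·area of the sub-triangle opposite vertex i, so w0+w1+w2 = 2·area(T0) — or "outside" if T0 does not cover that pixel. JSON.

T0:
  2·area = 36
  edge (18, 0)→(20, 6): d=(2,6) right/bottom  bias=-1
  edge (20, 6)→(12, 0): d=(-8,-6) top-left  bias=+0
  edge (12, 0)→(18, 0): d=(6,0) top-left  bias=+0
    (7,0)@(15, 1): e=[20,10,6] → #
    (8,0)@(17, 1): e=[8,22,6] → #
    (9,0)@(19, 1): e=[-4,34,6] → ·
    (7,1)@(15, 3): e=[24,-6,18] → ·
    (8,1)@(17, 3): e=[12,6,18] → #
    (9,1)@(19, 3): e=[0,18,18] → ·  [on edge]
    (8,2)@(17, 5): e=[16,-10,30] → ·
    (9,2)@(19, 5): e=[4,2,30] → #
    (10,2)@(21, 5): e=[-8,14,30] → ·
    (9,3)@(19, 7): e=[8,-14,42] → ·
    (10,4)@(21, 9): e=[0,-18,54] → ·  [on edge]
  covered (4 px):
    · · · · · · · # # · · ·
    · · · · · · · · # · · ·
    · · · · · · · · · # · ·
    · · · · · · · · · · · ·
    · · · · · · · · · · · ·

Final: [10,6,20]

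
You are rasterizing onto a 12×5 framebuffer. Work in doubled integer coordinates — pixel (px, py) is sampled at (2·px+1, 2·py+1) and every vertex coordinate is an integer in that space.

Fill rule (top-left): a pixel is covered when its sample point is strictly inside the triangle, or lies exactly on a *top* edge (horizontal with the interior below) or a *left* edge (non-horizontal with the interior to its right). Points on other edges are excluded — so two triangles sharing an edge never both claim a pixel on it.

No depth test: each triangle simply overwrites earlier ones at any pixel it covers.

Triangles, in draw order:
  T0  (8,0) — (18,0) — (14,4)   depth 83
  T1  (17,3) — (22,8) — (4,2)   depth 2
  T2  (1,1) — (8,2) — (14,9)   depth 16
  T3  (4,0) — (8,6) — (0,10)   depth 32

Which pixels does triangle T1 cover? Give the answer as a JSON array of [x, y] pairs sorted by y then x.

T0:
  2·area = 40
  edge (8, 0)→(18, 0): d=(10,0) top-left  bias=+0
  edge (18, 0)→(14, 4): d=(-4,4) right/bottom  bias=-1
  edge (14, 4)→(8, 0): d=(-6,-4) top-left  bias=+0
    (5,0)@(11, 1): e=[10,24,6] → X
    (6,0)@(13, 1): e=[10,16,14] → X
    (7,0)@(15, 1): e=[10,8,22] → X
    (8,0)@(17, 1): e=[10,0,30] → .  [on edge]
    (5,1)@(11, 3): e=[30,16,-6] → .
    (6,1)@(13, 3): e=[30,8,2] → X
    (7,1)@(15, 3): e=[30,0,10] → .  [on edge]
    (6,2)@(13, 5): e=[50,0,-10] → .  [on edge]
    (5,3)@(11, 7): e=[70,0,-30] → .  [on edge]
    (4,4)@(9, 9): e=[90,0,-50] → .  [on edge]
  covered (4 px):
    . . . . . X X X . . . .
    . . . . . . X . . . . .
    . . . . . . . . . . . .
    . . . . . . . . . . . .
    . . . . . . . . . . . .
T1:
  2·area = 60
  edge (17, 3)→(22, 8): d=(5,5) right/bottom  bias=-1
  edge (22, 8)→(4, 2): d=(-18,-6) top-left  bias=+0
  edge (4, 2)→(17, 3): d=(13,1) right/bottom  bias=-1
    (0,0)@(1, 1): e=[70,0,-10] → .  [on edge]
    (7,0)@(15, 1): e=[0,84,-24] → .  [on edge]
    (3,1)@(7, 3): e=[50,0,10] → X  [on edge]
    (4,1)@(9, 3): e=[40,12,8] → X
    (5,1)@(11, 3): e=[30,24,6] → X
    (6,1)@(13, 3): e=[20,36,4] → X
    (7,1)@(15, 3): e=[10,48,2] → X
    (8,1)@(17, 3): e=[0,60,0] → .  [on edge]
    (3,2)@(7, 5): e=[60,-36,36] → .
    (4,2)@(9, 5): e=[50,-24,34] → .
    (5,2)@(11, 5): e=[40,-12,32] → .
    (6,2)@(13, 5): e=[30,0,30] → X  [on edge]
    (9,2)@(19, 5): e=[0,36,24] → .  [on edge]
    (9,3)@(19, 7): e=[10,0,50] → X  [on edge]
    (10,3)@(21, 7): e=[0,12,48] → .  [on edge]
    (11,4)@(23, 9): e=[0,-12,72] → .  [on edge]
  covered (9 px):
    . . . . . . . . . . . .
    . . . X X X X X . . . .
    . . . . . . X X X . . .
    . . . . . . . . . X . .
    . . . . . . . . . . . .
T2:
  2·area = 43
  edge (1, 1)→(8, 2): d=(7,1) right/bottom  bias=-1
  edge (8, 2)→(14, 9): d=(6,7) right/bottom  bias=-1
  edge (14, 9)→(1, 1): d=(-13,-8) top-left  bias=+0
    (0,0)@(1, 1): e=[0,43,0] → .  [on edge]
    (2,1)@(5, 3): e=[10,27,6] → X
    (3,1)@(7, 3): e=[8,13,22] → X
    (4,1)@(9, 3): e=[6,-1,38] → .
    (7,1)@(15, 3): e=[0,-43,86] → .  [on edge]
    (2,2)@(5, 5): e=[24,39,-20] → .
    (3,2)@(7, 5): e=[22,25,-4] → .
    (4,2)@(9, 5): e=[20,11,12] → X
    (5,2)@(11, 5): e=[18,-3,28] → .
    (4,3)@(9, 7): e=[34,23,-14] → .
    (5,3)@(11, 7): e=[32,9,2] → X
    (6,3)@(13, 7): e=[30,-5,18] → .
  covered (4 px):
    . . . . . . . . . . . .
    . . X X . . . . . . . .
    . . . . X . . . . . . .
    . . . . . X . . . . . .
    . . . . . . . . . . . .
T3:
  2·area = 64
  edge (4, 0)→(8, 6): d=(4,6) right/bottom  bias=-1
  edge (8, 6)→(0, 10): d=(-8,4) right/bottom  bias=-1
  edge (0, 10)→(4, 0): d=(4,-10) top-left  bias=+0
    (1,1)@(3, 3): e=[18,44,2] → X
    (2,1)@(5, 3): e=[6,36,22] → X
    (3,1)@(7, 3): e=[-6,28,42] → .
    (1,2)@(3, 5): e=[26,28,10] → X
    (3,2)@(7, 5): e=[2,12,50] → X
    (4,2)@(9, 5): e=[-10,4,70] → .
    (1,3)@(3, 7): e=[34,12,18] → X
    (3,3)@(7, 7): e=[10,-4,58] → .
    (0,4)@(1, 9): e=[54,4,6] → X
    (1,4)@(3, 9): e=[42,-4,26] → .
    (2,4)@(5, 9): e=[30,-12,46] → .
  covered (8 px):
    . . . . . . . . . . . .
    . X X . . . . . . . . .
    . X X X . . . . . . . .
    . X X . . . . . . . . .
    X . . . . . . . . . . .

Answer: [[3,1],[4,1],[5,1],[6,1],[7,1],[6,2],[7,2],[8,2],[9,3]]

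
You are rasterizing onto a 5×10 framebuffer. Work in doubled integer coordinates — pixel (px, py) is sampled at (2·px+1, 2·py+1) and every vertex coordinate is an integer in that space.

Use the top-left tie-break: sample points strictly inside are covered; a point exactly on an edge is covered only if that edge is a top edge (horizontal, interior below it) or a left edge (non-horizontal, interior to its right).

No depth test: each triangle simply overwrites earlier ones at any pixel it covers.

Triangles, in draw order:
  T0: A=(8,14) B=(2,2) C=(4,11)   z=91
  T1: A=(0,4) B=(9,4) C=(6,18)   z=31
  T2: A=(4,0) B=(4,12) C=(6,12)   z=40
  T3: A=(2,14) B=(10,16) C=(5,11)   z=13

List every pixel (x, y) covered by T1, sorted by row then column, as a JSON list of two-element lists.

T0:
  2·area = 30  (B↔C swapped to make it positive)
  edge (8, 14)→(4, 11): d=(-4,-3) top-left  bias=+0
  edge (4, 11)→(2, 2): d=(-2,-9) top-left  bias=+0
  edge (2, 2)→(8, 14): d=(6,12) right/bottom  bias=-1
    (1,2)@(3, 5): e=[21,3,6] → X
    (2,2)@(5, 5): e=[27,21,-18] → .
    (1,3)@(3, 7): e=[13,-1,18] → .
    (2,4)@(5, 9): e=[11,13,6] → X
    (3,4)@(7, 9): e=[17,31,-18] → .
    (2,5)@(5, 11): e=[3,9,18] → X
    (3,5)@(7, 11): e=[9,27,-6] → .
    (2,6)@(5, 13): e=[-5,5,30] → .
    (3,6)@(7, 13): e=[1,23,6] → X
    (4,6)@(9, 13): e=[7,41,-18] → .
    (3,7)@(7, 15): e=[-7,19,18] → .
  covered (4 px):
    . . . . .
    . . . . .
    . X . . .
    . . . . .
    . . X . .
    . . X . .
    . . . X .
    . . . . .
    . . . . .
    . . . . .
T1:
  2·area = 126
  edge (0, 4)→(9, 4): d=(9,0) top-left  bias=+0
  edge (9, 4)→(6, 18): d=(-3,14) right/bottom  bias=-1
  edge (6, 18)→(0, 4): d=(-6,-14) top-left  bias=+0
    (0,2)@(1, 5): e=[9,109,8] → X
    (1,2)@(3, 5): e=[9,81,36] → X
    (2,2)@(5, 5): e=[9,53,64] → X
    (3,2)@(7, 5): e=[9,25,92] → X
    (4,2)@(9, 5): e=[9,-3,120] → .
    (0,3)@(1, 7): e=[27,103,-4] → .
    (1,3)@(3, 7): e=[27,75,24] → X
    (4,3)@(9, 7): e=[27,-9,108] → .
    (1,4)@(3, 9): e=[45,69,12] → X
    (4,4)@(9, 9): e=[45,-15,96] → .
    (1,5)@(3, 11): e=[63,63,0] → X  [on edge]
    (4,5)@(9, 11): e=[63,-21,84] → .
  covered (16 px):
    . . . . .
    . . . . .
    X X X X .
    . X X X .
    . X X X .
    . X X X .
    . . X X .
    . . X . .
    . . . . .
    . . . . .
T2:
  2·area = 24  (B↔C swapped to make it positive)
  edge (4, 0)→(6, 12): d=(2,12) right/bottom  bias=-1
  edge (6, 12)→(4, 12): d=(-2,0) right/bottom  bias=-1
  edge (4, 12)→(4, 0): d=(0,-12) top-left  bias=+0
    (2,3)@(5, 7): e=[2,10,12] → X
    (3,3)@(7, 7): e=[-22,10,36] → .
    (2,4)@(5, 9): e=[6,6,12] → X
    (3,4)@(7, 9): e=[-18,6,36] → .
    (2,5)@(5, 11): e=[10,2,12] → X
    (3,5)@(7, 11): e=[-14,2,36] → .
    (2,6)@(5, 13): e=[14,-2,12] → .
  covered (3 px):
    . . . . .
    . . . . .
    . . . . .
    . . X . .
    . . X . .
    . . X . .
    . . . . .
    . . . . .
    . . . . .
    . . . . .
T3:
  2·area = 30  (B↔C swapped to make it positive)
  edge (2, 14)→(5, 11): d=(3,-3) top-left  bias=+0
  edge (5, 11)→(10, 16): d=(5,5) right/bottom  bias=-1
  edge (10, 16)→(2, 14): d=(-8,-2) top-left  bias=+0
    (0,3)@(1, 7): e=[-24,0,54] → .  [on edge]
    (4,3)@(9, 7): e=[0,-40,70] → .  [on edge]
    (1,4)@(3, 9): e=[-12,0,42] → .  [on edge]
    (3,4)@(7, 9): e=[0,-20,50] → .  [on edge]
    (2,5)@(5, 11): e=[0,0,30] → .  [on edge]
    (1,6)@(3, 13): e=[0,20,10] → X  [on edge]
    (2,6)@(5, 13): e=[6,10,14] → X
    (3,6)@(7, 13): e=[12,0,18] → .  [on edge]
    (0,7)@(1, 15): e=[0,40,-10] → .  [on edge]
    (1,7)@(3, 15): e=[6,30,-6] → .
    (2,7)@(5, 15): e=[12,20,-2] → .
    (3,7)@(7, 15): e=[18,10,2] → X
    (4,7)@(9, 15): e=[24,0,6] → .  [on edge]
  covered (3 px):
    . . . . .
    . . . . .
    . . . . .
    . . . . .
    . . . . .
    . . . . .
    . X X . .
    . . . X .
    . . . . .
    . . . . .

Final: [[0,2],[1,2],[2,2],[3,2],[1,3],[2,3],[3,3],[1,4],[2,4],[3,4],[1,5],[2,5],[3,5],[2,6],[3,6],[2,7]]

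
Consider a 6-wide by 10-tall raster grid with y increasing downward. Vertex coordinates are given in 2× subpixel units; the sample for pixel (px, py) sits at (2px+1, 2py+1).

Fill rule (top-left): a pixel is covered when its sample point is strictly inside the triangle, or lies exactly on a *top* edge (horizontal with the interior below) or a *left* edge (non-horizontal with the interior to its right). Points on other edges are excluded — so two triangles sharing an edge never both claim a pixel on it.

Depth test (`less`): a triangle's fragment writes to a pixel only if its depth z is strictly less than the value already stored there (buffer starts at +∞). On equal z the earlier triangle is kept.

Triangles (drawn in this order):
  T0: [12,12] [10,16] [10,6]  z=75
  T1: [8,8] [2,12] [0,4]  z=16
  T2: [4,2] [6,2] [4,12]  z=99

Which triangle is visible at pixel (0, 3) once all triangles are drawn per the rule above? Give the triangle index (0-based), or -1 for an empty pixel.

T0:
  2·area = 20
  edge (12, 12)→(10, 16): d=(-2,4) right/bottom  bias=-1
  edge (10, 16)→(10, 6): d=(0,-10) top-left  bias=+0
  edge (10, 6)→(12, 12): d=(2,6) right/bottom  bias=-1
    (4,1)@(9, 3): e=[30,-10,0] → ·  [on edge]
    (5,4)@(11, 9): e=[10,10,0] → ·  [on edge]
    (5,5)@(11, 11): e=[6,10,4] → #
    (5,6)@(11, 13): e=[2,10,8] → #
    (5,7)@(11, 15): e=[-2,10,12] → ·
  covered (2 px):
    · · · · · ·
    · · · · · ·
    · · · · · ·
    · · · · · ·
    · · · · · ·
    · · · · · #
    · · · · · #
    · · · · · ·
    · · · · · ·
    · · · · · ·
T1:
  2·area = 56
  edge (8, 8)→(2, 12): d=(-6,4) right/bottom  bias=-1
  edge (2, 12)→(0, 4): d=(-2,-8) top-left  bias=+0
  edge (0, 4)→(8, 8): d=(8,4) right/bottom  bias=-1
    (0,2)@(1, 5): e=[46,6,4] → #
    (1,2)@(3, 5): e=[38,22,-4] → ·
    (0,3)@(1, 7): e=[34,2,20] → #
    (1,3)@(3, 7): e=[26,18,12] → #
    (2,3)@(5, 7): e=[18,34,4] → #
    (3,3)@(7, 7): e=[10,50,-4] → ·
    (0,4)@(1, 9): e=[22,-2,36] → ·
    (1,4)@(3, 9): e=[14,14,28] → #
    (3,4)@(7, 9): e=[-2,46,12] → ·
    (1,5)@(3, 11): e=[2,10,44] → #
    (2,5)@(5, 11): e=[-6,26,36] → ·
    (1,6)@(3, 13): e=[-10,6,60] → ·
  covered (7 px):
    · · · · · ·
    · · · · · ·
    # · · · · ·
    # # # · · ·
    · # # · · ·
    · # · · · ·
    · · · · · ·
    · · · · · ·
    · · · · · ·
    · · · · · ·
T2:
  2·area = 20
  edge (4, 2)→(6, 2): d=(2,0) top-left  bias=+0
  edge (6, 2)→(4, 12): d=(-2,10) right/bottom  bias=-1
  edge (4, 12)→(4, 2): d=(0,-10) top-left  bias=+0
    (2,1)@(5, 3): e=[2,8,10] → #
    (3,1)@(7, 3): e=[2,-12,30] → ·
    (2,2)@(5, 5): e=[6,4,10] → #
    (3,2)@(7, 5): e=[6,-16,30] → ·
    (2,3)@(5, 7): e=[10,0,10] → ·  [on edge]
    (1,8)@(3, 17): e=[30,0,-10] → ·  [on edge]
  covered (2 px):
    · · · · · ·
    · · # · · ·
    · · # · · ·
    · · · · · ·
    · · · · · ·
    · · · · · ·
    · · · · · ·
    · · · · · ·
    · · · · · ·
    · · · · · ·

Z-buffer (winner per pixel, '.' = empty):
  . . . . . .
  . . 2 . . .
  1 . 2 . . .
  1 1 1 . . .
  . 1 1 . . .
  . 1 . . . 0
  . . . . . 0
  . . . . . .
  . . . . . .
  . . . . . .

Answer: 1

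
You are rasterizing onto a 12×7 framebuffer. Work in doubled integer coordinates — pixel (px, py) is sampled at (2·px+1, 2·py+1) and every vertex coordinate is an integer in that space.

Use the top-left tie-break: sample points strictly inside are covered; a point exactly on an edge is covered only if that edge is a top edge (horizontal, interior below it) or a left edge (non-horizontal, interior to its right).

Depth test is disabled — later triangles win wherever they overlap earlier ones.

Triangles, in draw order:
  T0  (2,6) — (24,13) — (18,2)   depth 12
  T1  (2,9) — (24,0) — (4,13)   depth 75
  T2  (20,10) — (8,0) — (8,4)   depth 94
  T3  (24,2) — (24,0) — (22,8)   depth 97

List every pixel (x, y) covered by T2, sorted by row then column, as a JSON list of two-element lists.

T0:
  2·area = 200  (B↔C swapped to make it positive)
  edge (2, 6)→(18, 2): d=(16,-4) top-left  bias=+0
  edge (18, 2)→(24, 13): d=(6,11) right/bottom  bias=-1
  edge (24, 13)→(2, 6): d=(-22,-7) top-left  bias=+0
    (7,1)@(15, 3): e=[4,39,157] → X
    (8,1)@(17, 3): e=[12,17,171] → X
    (9,1)@(19, 3): e=[20,-5,185] → .
    (3,2)@(7, 5): e=[4,139,57] → X
    (4,2)@(9, 5): e=[12,117,71] → X
    (5,2)@(11, 5): e=[20,95,85] → X
    (6,2)@(13, 5): e=[28,73,99] → X
    (9,2)@(19, 5): e=[52,7,141] → X
    (10,2)@(21, 5): e=[60,-15,155] → .
    (3,3)@(7, 7): e=[36,151,13] → X
    (10,3)@(21, 7): e=[92,-3,111] → .
    (3,4)@(7, 9): e=[68,163,-31] → .
  covered (23 px):
    . . . . . . . . . . . .
    . . . . . . . X X . . .
    . . . X X X X X X X . .
    . . . X X X X X X X . .
    . . . . . . X X X X X .
    . . . . . . . . . X X .
    . . . . . . . . . . . .
T1:
  2·area = 106
  edge (2, 9)→(24, 0): d=(22,-9) top-left  bias=+0
  edge (24, 0)→(4, 13): d=(-20,13) right/bottom  bias=-1
  edge (4, 13)→(2, 9): d=(-2,-4) top-left  bias=+0
    (8,1)@(17, 3): e=[3,31,72] → X
    (9,1)@(19, 3): e=[21,5,80] → X
    (10,1)@(21, 3): e=[39,-21,88] → .
    (6,2)@(13, 5): e=[11,43,52] → X
    (7,2)@(15, 5): e=[29,17,60] → X
    (8,2)@(17, 5): e=[47,-9,68] → .
    (9,2)@(19, 5): e=[65,-35,76] → .
    (0,3)@(1, 7): e=[-53,159,0] → .  [on edge]
    (3,3)@(7, 7): e=[1,81,24] → X
    (4,3)@(9, 7): e=[19,55,32] → X
    (5,3)@(11, 7): e=[37,29,40] → X
    (7,3)@(15, 7): e=[73,-23,56] → .
    (1,5)@(3, 11): e=[53,53,0] → X  [on edge]
  covered (15 px):
    . . . . . . . . . . . .
    . . . . . . . . X X . .
    . . . . . . X X . . . .
    . . . X X X X . . . . .
    . X X X X . . . . . . .
    . X X X . . . . . . . .
    . . . . . . . . . . . .
T2:
  2·area = 48  (B↔C swapped to make it positive)
  edge (20, 10)→(8, 4): d=(-12,-6) top-left  bias=+0
  edge (8, 4)→(8, 0): d=(0,-4) top-left  bias=+0
  edge (8, 0)→(20, 10): d=(12,10) right/bottom  bias=-1
    (4,0)@(9, 1): e=[42,4,2] → X
    (5,0)@(11, 1): e=[54,12,-18] → .
    (4,1)@(9, 3): e=[18,4,26] → X
    (5,1)@(11, 3): e=[30,12,6] → X
    (6,1)@(13, 3): e=[42,20,-14] → .
    (4,2)@(9, 5): e=[-6,4,50] → .
    (5,2)@(11, 5): e=[6,12,30] → X
    (6,2)@(13, 5): e=[18,20,10] → X
    (7,2)@(15, 5): e=[30,28,-10] → .
    (5,3)@(11, 7): e=[-18,12,54] → .
    (6,3)@(13, 7): e=[-6,20,34] → .
    (7,3)@(15, 7): e=[6,28,14] → X
  covered (6 px):
    . . . . X . . . . . . .
    . . . . X X . . . . . .
    . . . . . X X . . . . .
    . . . . . . . X . . . .
    . . . . . . . . . . . .
    . . . . . . . . . . . .
    . . . . . . . . . . . .
T3:
  2·area = 4  (B↔C swapped to make it positive)
  edge (24, 2)→(22, 8): d=(-2,6) right/bottom  bias=-1
  edge (22, 8)→(24, 0): d=(2,-8) top-left  bias=+0
  edge (24, 0)→(24, 2): d=(0,2) right/bottom  bias=-1
    (11,2)@(23, 5): e=[0,2,2] → .  [on edge]
    (10,5)@(21, 11): e=[0,-2,6] → .  [on edge]
  covered (0 px):
    . . . . . . . . . . . .
    . . . . . . . . . . . .
    . . . . . . . . . . . .
    . . . . . . . . . . . .
    . . . . . . . . . . . .
    . . . . . . . . . . . .
    . . . . . . . . . . . .

Final: [[4,0],[4,1],[5,1],[5,2],[6,2],[7,3]]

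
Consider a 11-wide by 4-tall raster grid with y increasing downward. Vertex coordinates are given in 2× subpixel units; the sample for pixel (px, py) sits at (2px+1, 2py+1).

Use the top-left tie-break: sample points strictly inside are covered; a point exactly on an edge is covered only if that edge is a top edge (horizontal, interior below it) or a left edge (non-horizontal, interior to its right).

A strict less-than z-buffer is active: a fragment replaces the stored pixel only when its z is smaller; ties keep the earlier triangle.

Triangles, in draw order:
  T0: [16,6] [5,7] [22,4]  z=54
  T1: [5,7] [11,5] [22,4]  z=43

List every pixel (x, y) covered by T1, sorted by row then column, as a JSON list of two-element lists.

T0:
  2·area = 16
  edge (16, 6)→(5, 7): d=(-11,1) right/bottom  bias=-1
  edge (5, 7)→(22, 4): d=(17,-3) top-left  bias=+0
  edge (22, 4)→(16, 6): d=(-6,2) right/bottom  bias=-1
    (8,2)@(17, 5): e=[10,2,4] → #
    (9,2)@(19, 5): e=[8,8,0] → ·  [on edge]
    (2,3)@(5, 7): e=[0,0,16] → ·  [on edge]
    (6,3)@(13, 7): e=[-8,24,0] → ·  [on edge]
    (8,3)@(17, 7): e=[-12,36,-8] → ·
  covered (1 px):
    · · · · · · · · · · ·
    · · · · · · · · · · ·
    · · · · · · · · # · ·
    · · · · · · · · · · ·
T1:
  2·area = 16
  edge (5, 7)→(11, 5): d=(6,-2) top-left  bias=+0
  edge (11, 5)→(22, 4): d=(11,-1) top-left  bias=+0
  edge (22, 4)→(5, 7): d=(-17,3) right/bottom  bias=-1
    (8,1)@(17, 3): e=[0,-16,32] → ·  [on edge]
    (5,2)@(11, 5): e=[0,0,16] → #  [on edge]
    (6,2)@(13, 5): e=[4,2,10] → #
    (7,2)@(15, 5): e=[8,4,4] → #
    (8,2)@(17, 5): e=[12,6,-2] → ·
    (2,3)@(5, 7): e=[0,16,0] → ·  [on edge]
    (5,3)@(11, 7): e=[12,22,-18] → ·
    (6,3)@(13, 7): e=[16,24,-24] → ·
    (7,3)@(15, 7): e=[20,26,-30] → ·
  covered (3 px):
    · · · · · · · · · · ·
    · · · · · · · · · · ·
    · · · · · # # # · · ·
    · · · · · · · · · · ·

Result: [[5,2],[6,2],[7,2]]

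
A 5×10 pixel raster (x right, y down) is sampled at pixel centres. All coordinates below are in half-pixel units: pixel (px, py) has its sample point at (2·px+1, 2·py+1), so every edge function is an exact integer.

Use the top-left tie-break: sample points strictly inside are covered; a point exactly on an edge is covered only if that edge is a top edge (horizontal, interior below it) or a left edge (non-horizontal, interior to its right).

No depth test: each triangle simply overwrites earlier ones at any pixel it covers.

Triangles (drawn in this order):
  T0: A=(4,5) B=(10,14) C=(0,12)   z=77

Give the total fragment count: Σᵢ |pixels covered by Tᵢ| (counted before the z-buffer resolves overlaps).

T0:
  2·area = 78
  edge (4, 5)→(10, 14): d=(6,9) right/bottom  bias=-1
  edge (10, 14)→(0, 12): d=(-10,-2) top-left  bias=+0
  edge (0, 12)→(4, 5): d=(4,-7) top-left  bias=+0
    (1,3)@(3, 7): e=[21,56,1] → █
    (2,3)@(5, 7): e=[3,60,15] → █
    (3,3)@(7, 7): e=[-15,64,29] → ·
    (1,4)@(3, 9): e=[33,36,9] → █
    (3,4)@(7, 9): e=[-3,44,37] → ·
    (0,5)@(1, 11): e=[63,12,3] → █
    (3,5)@(7, 11): e=[9,24,45] → █
    (4,5)@(9, 11): e=[-9,28,59] → ·
    (0,6)@(1, 13): e=[75,-8,11] → ·
    (1,6)@(3, 13): e=[57,-4,25] → ·
    (2,6)@(5, 13): e=[39,0,39] → █  [on edge]
    (4,6)@(9, 13): e=[3,8,67] → █
  covered (11 px):
    · · · · ·
    · · · · ·
    · · · · ·
    · █ █ · ·
    · █ █ · ·
    █ █ █ █ ·
    · · █ █ █
    · · · · ·
    · · · · ·
    · · · · ·

Result: 11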